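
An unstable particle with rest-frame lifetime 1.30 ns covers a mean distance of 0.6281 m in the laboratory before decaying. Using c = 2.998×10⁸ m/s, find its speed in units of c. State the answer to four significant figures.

0.8497c

d = βγcτ ⇒ βγ = d/(cτ) = 0.6281 m / (0.38974 m) = 1.6116.
β = (βγ)/√(1+(βγ)²) = 1.6116/√3.59725 = 0.8497.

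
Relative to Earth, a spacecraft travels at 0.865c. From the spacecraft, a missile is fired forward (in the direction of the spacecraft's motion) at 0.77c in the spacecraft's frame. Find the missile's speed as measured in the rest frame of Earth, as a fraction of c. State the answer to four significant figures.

In units of c, u = (u' + v)/(1 + u'v) with u' = 0.77 and v = 0.865.
Numerator: 0.77 + 0.865 = 1.635. Denominator: 1 + (0.77)(0.865) = 1.66605.
u = 1.635/1.66605 = 0.98136, so the speed is 0.9814c.

0.9814c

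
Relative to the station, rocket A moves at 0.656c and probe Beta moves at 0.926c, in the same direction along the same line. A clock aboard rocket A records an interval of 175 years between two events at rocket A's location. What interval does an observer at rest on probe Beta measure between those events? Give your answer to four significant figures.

Speed of rocket A in probe Beta's frame: u = (v_A − v_B)/(1 − v_A v_B/c²) = (0.656 − 0.926)/(1 − 0.656×0.926) = −0.27/0.392544 = −0.68782; |u| = 0.68782c.
At |u| = 0.68782c, γ = (1 − 0.473096)^(−1/2) = 1.3776.
Rocket A's interval is proper; time dilation gives Δt_B = γΔτ = 1.3776 × 175 years = 241.1 years.

241.1 years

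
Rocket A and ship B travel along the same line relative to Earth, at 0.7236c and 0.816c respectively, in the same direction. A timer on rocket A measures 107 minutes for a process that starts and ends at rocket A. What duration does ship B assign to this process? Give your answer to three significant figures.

110 minutes

The velocity of rocket A relative to ship B is (0.7236 − 0.816)c / (1 − 0.7236×0.816) = −0.22562c; relative speed 0.22562c.
γ for this relative speed: γ = 1/√(1 − 0.0509044) = 1.0265.
Rocket A's interval is proper; time dilation gives Δt_B = γΔτ = 1.0265 × 107 minutes = 110 minutes.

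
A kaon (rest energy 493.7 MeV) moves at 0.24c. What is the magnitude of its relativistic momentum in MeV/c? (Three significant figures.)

γ = 1/√(1 − β²) = 1/√(1 − 0.0576) = 1/√0.9424 = 1/0.970773 = 1.0301.
Momentum: p = γβ·mc = 1.0301 × 0.24 × 493.7 MeV/c = 122 MeV/c.

122 MeV/c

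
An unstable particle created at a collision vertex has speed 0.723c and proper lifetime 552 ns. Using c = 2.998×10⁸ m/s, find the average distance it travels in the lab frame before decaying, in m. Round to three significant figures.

173 m

With β = 0.723, γ = 1/√(1 − 0.723²) = 1/√0.477271 = 1.4475.
Lab-frame lifetime: Δt = γτ = 1.4475 × 552 ns = 799.02 ns.
Distance: d = vΔt = 0.723 × 2.998×10⁸ m/s × 7.9902×10^-7 s = 173 m.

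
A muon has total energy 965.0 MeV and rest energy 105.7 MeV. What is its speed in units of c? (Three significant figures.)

0.994c

γ = E/(mc²) = 965.0/105.7 = 9.1296.
β = √(1 − 1/γ²) = √(1 − 0.0119977) = √0.9880023 = 0.994.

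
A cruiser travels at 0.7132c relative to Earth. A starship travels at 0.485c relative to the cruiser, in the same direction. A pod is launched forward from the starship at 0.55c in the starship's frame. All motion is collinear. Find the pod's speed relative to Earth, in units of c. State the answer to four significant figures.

Apply u = (u'+v)/(1+u'v) twice. Pod in the cruiser frame: (0.55+0.485)/(1+0.55·0.485) = 1.035/1.26675 = 0.81705c.
That velocity, transformed to the rest frame of Earth: (0.81705+0.7132)/(1+0.81705·0.7132) = 1.53025/1.58272006 = 0.96685c.

0.9668c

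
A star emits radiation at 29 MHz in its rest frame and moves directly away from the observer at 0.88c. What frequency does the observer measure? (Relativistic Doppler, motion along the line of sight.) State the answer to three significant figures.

7.33 MHz

Relativistic Doppler (source moving away): f_obs = f_src · √((1−β)/(1+β)).
With β = 0.88: factor = √(0.12/1.88) = 0.25265.
f_obs = 29 × 0.25265 = 7.33 MHz.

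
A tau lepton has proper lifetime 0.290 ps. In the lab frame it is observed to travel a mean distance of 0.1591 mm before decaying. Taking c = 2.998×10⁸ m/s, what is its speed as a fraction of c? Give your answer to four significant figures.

0.8775c

Lab distance = (lab lifetime)·v = γτ·βc, so βγ = d/(cτ) = 1.591×10^-4/(2.998×10⁸ × 2.900×10^-13) = 1.83.
With βγ = 1.83: γ² = 1 + (βγ)² = 4.3489, and β = (βγ)/γ = 1.83/2.0854 = 0.8775.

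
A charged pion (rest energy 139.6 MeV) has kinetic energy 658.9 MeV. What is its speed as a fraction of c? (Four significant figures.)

K = (γ−1)mc², so γ = 1 + 658.9/139.6 = 5.7199.
Then v/c = √(1 − γ⁻²) = √(1 − 0.0305649) = √0.9694351 = 0.9846.

0.9846c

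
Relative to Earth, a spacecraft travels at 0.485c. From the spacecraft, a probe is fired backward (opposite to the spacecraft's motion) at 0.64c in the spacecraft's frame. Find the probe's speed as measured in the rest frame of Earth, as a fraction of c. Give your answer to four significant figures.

0.2248c

Relativistic velocity addition: u = (u' + v)/(1 + u'v/c²), with u' = −0.64c and v = 0.485c.
Numerator: −0.64 + 0.485 = −0.155. Denominator: 1 + (−0.64)(0.485) = 0.6896.
u = −0.155/0.6896 = −0.22477, so the speed is 0.2248c.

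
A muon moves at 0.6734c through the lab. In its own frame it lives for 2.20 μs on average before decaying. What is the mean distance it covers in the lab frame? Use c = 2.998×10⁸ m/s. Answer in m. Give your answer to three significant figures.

γ = 1/√(1 − β²) = 1/√(1 − 0.45346756) = 1/√0.54653244 = 1/0.739278 = 1.3527.
Lab-frame lifetime: Δt = γτ = 1.3527 × 2.20 μs = 2.9759 μs.
Distance: d = vΔt = 0.6734 × 2.998×10⁸ m/s × 2.9759×10^-6 s = 601 m.

601 m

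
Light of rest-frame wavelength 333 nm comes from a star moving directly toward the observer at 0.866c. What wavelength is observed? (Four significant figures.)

Relativistic Doppler for wavelength: λ_obs = λ_src · √((1−β)/(1+β)).
With β = 0.866: factor = √(0.134/1.866) = 0.26798.
λ_obs = 333 × 0.26798 = 89.24 nm.

89.24 nm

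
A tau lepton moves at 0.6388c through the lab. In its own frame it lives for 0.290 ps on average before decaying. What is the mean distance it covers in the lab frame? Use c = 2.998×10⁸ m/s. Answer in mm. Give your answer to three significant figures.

0.0722 mm

With β = 0.6388, γ = 1/√(1 − 0.6388²) = 1/√0.59193456 = 1.2998.
Lab-frame lifetime: Δt = γτ = 1.2998 × 0.290 ps = 0.37694 ps.
Distance: d = vΔt = 0.6388 × 2.998×10⁸ m/s × 3.7694×10^-13 s = 7.22×10^-5 m = 0.0722 mm.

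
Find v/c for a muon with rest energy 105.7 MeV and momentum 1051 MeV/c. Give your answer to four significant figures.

0.9950

pc/(mc²) = 1051/105.7 = 9.9432 = βγ = β/√(1−β²).
So β² = x²/(1 + x²) with x = 9.9432: x² = 98.8672, β² = 98.8672/99.8672 = 0.989987, β = 0.9950.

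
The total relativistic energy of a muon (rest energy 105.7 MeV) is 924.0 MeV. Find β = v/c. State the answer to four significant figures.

0.9934

γ = E/(mc²) = 924.0/105.7 = 8.7417.
β = √(1 − 1/γ²) = √(1 − 0.013086) = √0.986914 = 0.9934.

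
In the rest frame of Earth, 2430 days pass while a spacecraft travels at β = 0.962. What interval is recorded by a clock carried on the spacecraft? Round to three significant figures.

With β = 0.962, γ = 1/√(1 − 0.962²) = 1/√0.074556 = 3.6623.
The spacecraft's clock runs slow as seen from Earth, so Δτ = Δt/γ = 2430/3.6623 = 664 days.

664 days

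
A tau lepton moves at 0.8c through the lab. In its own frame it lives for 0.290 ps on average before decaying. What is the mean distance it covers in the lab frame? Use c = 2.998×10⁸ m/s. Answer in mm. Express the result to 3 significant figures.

0.116 mm

γ = 1/√(1 − β²) = 1/√(1 − 0.64) = 1/√0.36 = 1/0.6 = 1.6667.
Lab-frame lifetime: Δt = γτ = 1.6667 × 0.290 ps = 0.48334 ps.
Distance: d = vΔt = 0.8 × 2.998×10⁸ m/s × 4.8334×10^-13 s = 1.16×10^-4 m = 0.116 mm.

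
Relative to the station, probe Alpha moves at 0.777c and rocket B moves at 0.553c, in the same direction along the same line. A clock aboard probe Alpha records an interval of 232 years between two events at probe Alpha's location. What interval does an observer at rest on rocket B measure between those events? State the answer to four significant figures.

252.3 years

Speed of probe Alpha in rocket B's frame: u = (v_A − v_B)/(1 − v_A v_B/c²) = (0.777 − 0.553)/(1 − 0.777×0.553) = 0.224/0.570319 = 0.39276; |u| = 0.39276c.
At |u| = 0.39276c, γ = (1 − 0.15426)^(−1/2) = 1.0874.
The clock on probe Alpha records proper time, so rocket B measures Δt = γΔτ = 1.0874 × 232 = 252.3 years.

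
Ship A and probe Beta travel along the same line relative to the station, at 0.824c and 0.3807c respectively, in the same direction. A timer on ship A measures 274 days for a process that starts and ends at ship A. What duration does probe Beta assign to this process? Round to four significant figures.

Speed of ship A in probe Beta's frame: u = (v_A − v_B)/(1 − v_A v_B/c²) = (0.824 − 0.3807)/(1 − 0.824×0.3807) = 0.4433/0.6863032 = 0.64592; |u| = 0.64592c.
At |u| = 0.64592c, γ = (1 − 0.417213)^(−1/2) = 1.3099.
The clock on ship A records proper time, so probe Beta measures Δt = γΔτ = 1.3099 × 274 = 358.9 days.

358.9 days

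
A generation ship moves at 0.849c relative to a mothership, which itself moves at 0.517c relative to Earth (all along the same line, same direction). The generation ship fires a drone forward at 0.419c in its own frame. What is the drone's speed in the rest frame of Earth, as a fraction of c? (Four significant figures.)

First combine the drone and generation ship (S''→S'): u₁ = (0.419 + 0.849)/(1 + 0.419×0.849) = 1.268/1.355731 = 0.93529.
Then combine with the mothership (S'→S): u = (0.93529 + 0.517)/(1 + 0.93529×0.517) = 1.45229/1.48354493 = 0.97893.

0.9789c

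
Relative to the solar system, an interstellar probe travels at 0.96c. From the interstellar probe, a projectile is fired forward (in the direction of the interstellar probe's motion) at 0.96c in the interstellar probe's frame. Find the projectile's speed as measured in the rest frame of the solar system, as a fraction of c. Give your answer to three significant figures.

Relativistic velocity addition: u = (u' + v)/(1 + u'v/c²), with u' = 0.96c and v = 0.96c.
Numerator: 0.96 + 0.96 = 1.92. Denominator: 1 + (0.96)(0.96) = 1.9216.
u = 1.92/1.9216 = 0.99917, so the speed is 0.999c.

0.999c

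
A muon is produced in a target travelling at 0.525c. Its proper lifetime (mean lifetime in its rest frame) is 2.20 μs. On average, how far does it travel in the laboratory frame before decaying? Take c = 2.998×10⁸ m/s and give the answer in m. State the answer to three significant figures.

γ = 1/√(1 − β²) = 1/√(1 − 0.275625) = 1/√0.724375 = 1/0.851102 = 1.1749.
Lab-frame lifetime: Δt = γτ = 1.1749 × 2.20 μs = 2.5848 μs.
Distance: d = vΔt = 0.525 × 2.998×10⁸ m/s × 2.5848×10^-6 s = 407 m.

407 m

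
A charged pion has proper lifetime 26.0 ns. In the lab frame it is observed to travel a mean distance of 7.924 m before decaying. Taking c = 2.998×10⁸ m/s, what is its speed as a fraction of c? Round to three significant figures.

0.713c

Lab distance = (lab lifetime)·v = γτ·βc, so βγ = d/(cτ) = 7.924/(2.998×10⁸ × 2.600×10^-8) = 1.0166.
With βγ = 1.0166: γ² = 1 + (βγ)² = 2.03348, and β = (βγ)/γ = 1.0166/1.426 = 0.713.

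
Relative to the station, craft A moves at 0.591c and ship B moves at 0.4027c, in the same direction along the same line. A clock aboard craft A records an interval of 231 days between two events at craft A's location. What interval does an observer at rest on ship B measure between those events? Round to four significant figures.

The velocity of craft A relative to ship B is (0.591 − 0.4027)c / (1 − 0.591×0.4027) = 0.24711c; relative speed 0.24711c.
At |u| = 0.24711c, γ = (1 − 0.0610634)^(−1/2) = 1.032.
Craft A's interval is proper; time dilation gives Δt_B = γΔτ = 1.032 × 231 days = 238.4 days.

238.4 days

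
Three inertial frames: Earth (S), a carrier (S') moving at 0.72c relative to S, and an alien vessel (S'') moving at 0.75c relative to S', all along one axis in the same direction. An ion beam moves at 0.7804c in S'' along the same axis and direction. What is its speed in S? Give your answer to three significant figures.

Compose velocities in two stages. Stage 1 (into S'): u₁ = (0.7804+0.75)/(1+0.7804×0.75) = 0.96537.
Stage 2 (into S): u = (0.96537+0.72)/(1+0.96537×0.72) = 0.99428, so the speed is 0.994c.

0.994c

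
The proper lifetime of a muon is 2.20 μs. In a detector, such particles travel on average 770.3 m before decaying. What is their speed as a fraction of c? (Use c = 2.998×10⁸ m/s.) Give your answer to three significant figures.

d = βγcτ ⇒ βγ = d/(cτ) = 770.3 m / (659.56 m) = 1.1679.
β = (βγ)/√(1+(βγ)²) = 1.1679/√2.36399 = 0.760.

0.760c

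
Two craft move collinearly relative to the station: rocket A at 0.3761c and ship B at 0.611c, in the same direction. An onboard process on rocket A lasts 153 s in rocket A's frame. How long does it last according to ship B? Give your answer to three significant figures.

161 s

Speed of rocket A in ship B's frame: u = (v_A − v_B)/(1 − v_A v_B/c²) = (0.3761 − 0.611)/(1 − 0.3761×0.611) = −0.2349/0.7702029 = −0.30498; |u| = 0.30498c.
γ for this relative speed: γ = 1/√(1 − 0.0930128) = 1.05.
The clock on rocket A records proper time, so ship B measures Δt = γΔτ = 1.05 × 153 = 161 s.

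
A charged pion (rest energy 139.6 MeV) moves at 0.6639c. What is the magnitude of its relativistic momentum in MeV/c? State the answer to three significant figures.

124 MeV/c

With β = 0.6639, γ = 1/√(1 − 0.6639²) = 1/√0.55923679 = 1.3372.
Momentum: p = γβ·mc = 1.3372 × 0.6639 × 139.6 MeV/c = 124 MeV/c.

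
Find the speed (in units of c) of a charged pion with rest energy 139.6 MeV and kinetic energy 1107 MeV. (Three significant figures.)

0.994c

γ = 1 + K/(mc²) = 1 + 1107/139.6 = 8.9298.
β = √(1 − 1/γ²) = √(1 − 0.0125405) = √0.9874595 = 0.994.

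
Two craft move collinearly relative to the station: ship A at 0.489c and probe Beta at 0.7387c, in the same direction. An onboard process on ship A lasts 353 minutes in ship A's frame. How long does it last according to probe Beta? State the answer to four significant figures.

The velocity of ship A relative to probe Beta is (0.489 − 0.7387)c / (1 − 0.489×0.7387) = −0.3909c; relative speed 0.3909c.
γ for this relative speed: γ = 1/√(1 − 0.152803) = 1.0864.
Ship A's interval is proper; time dilation gives Δt_B = γΔτ = 1.0864 × 353 minutes = 383.5 minutes.

383.5 minutes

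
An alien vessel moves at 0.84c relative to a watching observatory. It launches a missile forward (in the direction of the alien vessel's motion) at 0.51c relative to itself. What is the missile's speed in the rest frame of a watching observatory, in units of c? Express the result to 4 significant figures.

0.9451c

Relativistic velocity addition: u = (u' + v)/(1 + u'v/c²), with u' = 0.51c and v = 0.84c.
Numerator: 0.51 + 0.84 = 1.35. Denominator: 1 + (0.51)(0.84) = 1.4284.
u = 1.35/1.4284 = 0.94511, so the speed is 0.9451c.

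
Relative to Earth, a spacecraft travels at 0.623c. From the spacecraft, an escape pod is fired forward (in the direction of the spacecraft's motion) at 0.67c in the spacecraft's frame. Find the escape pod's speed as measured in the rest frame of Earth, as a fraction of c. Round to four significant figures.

Relativistic velocity addition: u = (u' + v)/(1 + u'v/c²), with u' = 0.67c and v = 0.623c.
Numerator: 0.67 + 0.623 = 1.293. Denominator: 1 + (0.67)(0.623) = 1.41741.
u = 1.293/1.41741 = 0.91223, so the speed is 0.9122c.

0.9122c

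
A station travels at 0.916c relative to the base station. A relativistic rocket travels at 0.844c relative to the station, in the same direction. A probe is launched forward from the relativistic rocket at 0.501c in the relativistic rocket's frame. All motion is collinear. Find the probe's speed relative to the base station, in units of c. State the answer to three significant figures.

0.998c

Compose velocities in two stages. Stage 1 (into S'): u₁ = (0.501+0.844)/(1+0.501×0.844) = 0.94529.
Stage 2 (into S): u = (0.94529+0.916)/(1+0.94529×0.916) = 0.99754, so the speed is 0.998c.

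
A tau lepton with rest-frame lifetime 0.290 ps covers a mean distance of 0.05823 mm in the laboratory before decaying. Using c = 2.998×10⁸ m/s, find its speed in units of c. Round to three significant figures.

Let x = d/(cτ) = 5.823×10^-5 m / (2.998×10⁸ m/s × 2.900×10^-13 s) = 0.66976. Since d = βγcτ, x = βγ = β/√(1−β²).
Solving: β² = x²/(1+x²) = 0.448578/1.448578 = 0.309668, so β = 0.556.

0.556c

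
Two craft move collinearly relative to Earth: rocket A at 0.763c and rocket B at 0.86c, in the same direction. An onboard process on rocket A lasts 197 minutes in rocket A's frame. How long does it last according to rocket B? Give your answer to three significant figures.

205 minutes

Speed of rocket A in rocket B's frame: u = (v_A − v_B)/(1 − v_A v_B/c²) = (0.763 − 0.86)/(1 − 0.763×0.86) = −0.097/0.34382 = −0.28212; |u| = 0.28212c.
γ for this relative speed: γ = 1/√(1 − 0.0795917) = 1.0423.
Rocket A's interval is proper; time dilation gives Δt_B = γΔτ = 1.0423 × 197 minutes = 205 minutes.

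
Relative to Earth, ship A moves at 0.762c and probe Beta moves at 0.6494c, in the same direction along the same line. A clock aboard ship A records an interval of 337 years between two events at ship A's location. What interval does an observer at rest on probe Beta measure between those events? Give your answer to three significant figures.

Speed of ship A in probe Beta's frame: u = (v_A − v_B)/(1 − v_A v_B/c²) = (0.762 − 0.6494)/(1 − 0.762×0.6494) = 0.1126/0.5051572 = 0.2229; |u| = 0.2229c.
At |u| = 0.2229c, γ = (1 − 0.0496844)^(−1/2) = 1.0258.
The clock on ship A records proper time, so probe Beta measures Δt = γΔτ = 1.0258 × 337 = 346 years.

346 years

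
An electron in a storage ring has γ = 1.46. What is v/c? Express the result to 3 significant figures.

β = √(1 − 1/γ²) = √(1 − 1/2.1316) = √0.530869 = 0.729.

0.729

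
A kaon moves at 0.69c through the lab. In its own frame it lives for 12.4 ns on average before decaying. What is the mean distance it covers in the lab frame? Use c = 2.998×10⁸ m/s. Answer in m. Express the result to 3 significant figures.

3.54 m

Lorentz factor: γ = (1 − 0.4761)^(−1/2) = 1.3816.
Lab-frame lifetime: Δt = γτ = 1.3816 × 12.4 ns = 17.132 ns.
Distance: d = vΔt = 0.69 × 2.998×10⁸ m/s × 1.7132×10^-8 s = 3.54 m.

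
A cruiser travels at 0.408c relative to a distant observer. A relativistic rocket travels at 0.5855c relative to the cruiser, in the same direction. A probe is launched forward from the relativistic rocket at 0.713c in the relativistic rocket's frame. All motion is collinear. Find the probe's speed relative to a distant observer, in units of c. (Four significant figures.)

0.9638c

Compose velocities in two stages. Stage 1 (into S'): u₁ = (0.713+0.5855)/(1+0.713×0.5855) = 0.91607.
Stage 2 (into S): u = (0.91607+0.408)/(1+0.91607×0.408) = 0.96383, so the speed is 0.9638c.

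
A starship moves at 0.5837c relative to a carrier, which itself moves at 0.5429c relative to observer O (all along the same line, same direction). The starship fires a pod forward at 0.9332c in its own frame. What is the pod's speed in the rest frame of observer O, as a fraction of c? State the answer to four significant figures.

Compose velocities in two stages. Stage 1 (into S'): u₁ = (0.9332+0.5837)/(1+0.9332×0.5837) = 0.982.
Stage 2 (into S): u = (0.982+0.5429)/(1+0.982×0.5429) = 0.99463, so the speed is 0.9946c.

0.9946c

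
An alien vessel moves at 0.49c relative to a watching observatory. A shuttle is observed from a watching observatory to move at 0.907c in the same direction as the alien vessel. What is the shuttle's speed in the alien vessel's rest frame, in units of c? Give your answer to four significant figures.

0.7506c

Transform to the alien vessel's frame: u' = (u − v)/(1 − uv/c²).
u' = (0.907 − 0.49)/(1 − 0.907×0.49) = 0.417/0.55557 = 0.75058.
Speed in the alien vessel's frame: 0.7506c (in the same direction).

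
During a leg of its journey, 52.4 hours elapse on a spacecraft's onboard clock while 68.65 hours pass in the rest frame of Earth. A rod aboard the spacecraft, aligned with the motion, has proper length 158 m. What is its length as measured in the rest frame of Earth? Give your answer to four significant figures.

From Δt = γΔτ: γ = 68.65/52.4 = 1.31011.
The rod contracts by the same γ: 158 m / 1.31011 = 120.6 m.

120.6 m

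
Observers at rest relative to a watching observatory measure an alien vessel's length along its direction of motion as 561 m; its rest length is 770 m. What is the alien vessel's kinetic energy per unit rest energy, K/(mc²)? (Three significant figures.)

Length contraction gives γ = L₀/L = 770/561 = 1.37255.
Since K = (γ−1)mc², K/(mc²) = 1.37255 − 1 = 0.373.

0.373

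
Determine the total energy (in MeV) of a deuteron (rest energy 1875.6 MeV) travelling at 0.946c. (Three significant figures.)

With β = 0.946, γ = 1/√(1 − 0.946²) = 1/√0.105084 = 3.0848.
Total energy: E = γmc² = 3.0848 × 1875.6 MeV = 5790 MeV.

5790 MeV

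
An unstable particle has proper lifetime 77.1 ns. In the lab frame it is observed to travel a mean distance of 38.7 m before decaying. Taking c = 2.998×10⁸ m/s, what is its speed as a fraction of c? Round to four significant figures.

0.8585c

Let x = d/(cτ) = 38.70 m / (2.998×10⁸ m/s × 7.710×10^-8 s) = 1.6743. Since d = βγcτ, x = βγ = β/√(1−β²).
Solving: β² = x²/(1+x²) = 2.80328/3.80328 = 0.737069, so β = 0.8585.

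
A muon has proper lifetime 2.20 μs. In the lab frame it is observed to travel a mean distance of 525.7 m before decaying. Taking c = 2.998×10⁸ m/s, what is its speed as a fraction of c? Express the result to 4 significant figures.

d = βγcτ ⇒ βγ = d/(cτ) = 525.7 m / (659.56 m) = 0.79705.
β = (βγ)/√(1+(βγ)²) = 0.79705/√1.635289 = 0.6233.

0.6233c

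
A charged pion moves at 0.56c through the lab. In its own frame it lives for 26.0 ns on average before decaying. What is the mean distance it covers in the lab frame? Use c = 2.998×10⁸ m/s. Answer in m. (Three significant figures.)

γ = 1/√(1 − β²) = 1/√(1 − 0.3136) = 1/√0.6864 = 1/0.828493 = 1.207.
Lab-frame lifetime: Δt = γτ = 1.207 × 26.0 ns = 31.382 ns.
Distance: d = vΔt = 0.56 × 2.998×10⁸ m/s × 3.1382×10^-8 s = 5.27 m.

5.27 m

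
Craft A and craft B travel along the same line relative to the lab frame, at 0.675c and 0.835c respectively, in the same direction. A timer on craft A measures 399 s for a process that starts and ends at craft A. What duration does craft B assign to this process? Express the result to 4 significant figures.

428.9 s

Speed of craft A in craft B's frame: u = (v_A − v_B)/(1 − v_A v_B/c²) = (0.675 − 0.835)/(1 − 0.675×0.835) = −0.16/0.436375 = −0.36666; |u| = 0.36666c.
At |u| = 0.36666c, γ = (1 − 0.13444)^(−1/2) = 1.0749.
The clock on craft A records proper time, so craft B measures Δt = γΔτ = 1.0749 × 399 = 428.9 s.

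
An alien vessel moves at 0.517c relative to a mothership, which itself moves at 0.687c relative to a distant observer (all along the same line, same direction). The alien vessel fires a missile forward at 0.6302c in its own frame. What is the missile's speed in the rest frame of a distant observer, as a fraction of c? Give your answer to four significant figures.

First combine the missile and alien vessel (S''→S'): u₁ = (0.6302 + 0.517)/(1 + 0.6302×0.517) = 1.1472/1.3258134 = 0.86528.
Then combine with the mothership (S'→S): u = (0.86528 + 0.687)/(1 + 0.86528×0.687) = 1.55228/1.59444736 = 0.97355.

0.9736c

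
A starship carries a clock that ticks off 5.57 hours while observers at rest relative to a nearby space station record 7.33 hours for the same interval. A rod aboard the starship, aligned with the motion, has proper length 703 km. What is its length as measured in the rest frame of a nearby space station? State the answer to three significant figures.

534 km

The time-dilation ratio gives γ = 7.33/5.57 = 1.31598.
L = L₀/γ = 703/1.31598 = 534 km.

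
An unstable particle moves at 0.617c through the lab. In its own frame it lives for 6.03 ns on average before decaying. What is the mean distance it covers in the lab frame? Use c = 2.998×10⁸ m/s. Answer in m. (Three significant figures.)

1.42 m

γ = 1/√(1 − β²) = 1/√(1 − 0.380689) = 1/√0.619311 = 1/0.786963 = 1.2707.
Lab-frame lifetime: Δt = γτ = 1.2707 × 6.03 ns = 7.6623 ns.
Distance: d = vΔt = 0.617 × 2.998×10⁸ m/s × 7.6623×10^-9 s = 1.42 m.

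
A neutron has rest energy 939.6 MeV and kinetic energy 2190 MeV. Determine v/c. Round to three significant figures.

K = (γ−1)mc², so γ = 1 + 2190/939.6 = 3.3308.
Then v/c = √(1 − γ⁻²) = √(1 − 0.090137) = √0.909863 = 0.954.

0.954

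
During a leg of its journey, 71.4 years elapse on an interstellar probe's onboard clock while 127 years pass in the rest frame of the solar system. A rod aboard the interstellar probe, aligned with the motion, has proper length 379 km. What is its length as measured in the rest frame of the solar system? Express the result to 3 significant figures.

213 km

The time-dilation ratio gives γ = 127/71.4 = 1.77871.
The rod contracts by the same γ: 379 km / 1.77871 = 213 km.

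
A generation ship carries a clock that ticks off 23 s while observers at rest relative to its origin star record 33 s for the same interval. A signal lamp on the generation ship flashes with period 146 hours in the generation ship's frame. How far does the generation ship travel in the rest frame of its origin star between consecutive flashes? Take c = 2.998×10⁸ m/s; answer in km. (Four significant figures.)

1.621×10^11 km

γ = Δt/Δτ = 33/23 = 1.43478.
β = √(1 − 1/γ²) = 0.7171. Lab-frame period = γτ = 1.43478×146 hours = 209.48 hours. Distance = βc × γτ = 0.7171 × 2.998×10⁸ m/s × 754128 s = 1.6213×10^14 m = 1.621×10^11 km.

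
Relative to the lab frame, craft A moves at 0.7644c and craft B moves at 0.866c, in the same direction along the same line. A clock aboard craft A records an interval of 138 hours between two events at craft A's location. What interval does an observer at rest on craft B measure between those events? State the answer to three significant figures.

Transform craft A's velocity into craft B's frame: (0.7644 − 0.866)/(1 − 0.7644·0.866) = −0.1016/0.3380296, so the relative speed is 0.30057c.
γ for this relative speed: γ = 1/√(1 − 0.0903423) = 1.0485.
The clock on craft A records proper time, so craft B measures Δt = γΔτ = 1.0485 × 138 = 145 hours.

145 hours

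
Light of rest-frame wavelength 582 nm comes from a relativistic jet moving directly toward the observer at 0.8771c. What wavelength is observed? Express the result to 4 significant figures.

148.9 nm

Relativistic Doppler for wavelength: λ_obs = λ_src · √((1−β)/(1+β)).
With β = 0.8771: factor = √(0.1229/1.8771) = 0.25588.
λ_obs = 582 × 0.25588 = 148.9 nm.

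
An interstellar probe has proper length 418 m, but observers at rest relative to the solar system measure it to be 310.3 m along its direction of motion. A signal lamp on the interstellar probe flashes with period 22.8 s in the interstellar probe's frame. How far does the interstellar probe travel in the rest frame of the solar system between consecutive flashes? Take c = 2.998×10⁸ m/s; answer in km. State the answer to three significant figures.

From L = L₀/γ: γ = 418/310.3 = 1.34708.
β = √(1 − 1/γ²) = 0.67002. Lab-frame period = γτ = 1.34708×22.8 s = 30.713 s. Distance = βc × γτ = 0.67002 × 2.998×10⁸ m/s × 30.713 s = 6.1694×10^9 m = 6.17×10^6 km.

6.17×10^6 km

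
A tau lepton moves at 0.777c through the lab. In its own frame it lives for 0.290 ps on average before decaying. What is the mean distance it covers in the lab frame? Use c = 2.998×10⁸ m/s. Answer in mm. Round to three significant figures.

0.107 mm

γ = 1/√(1 − β²) = 1/√(1 − 0.603729) = 1/√0.396271 = 1/0.629501 = 1.5886.
Lab-frame lifetime: Δt = γτ = 1.5886 × 0.290 ps = 0.46069 ps.
Distance: d = vΔt = 0.777 × 2.998×10⁸ m/s × 4.6069×10^-13 s = 1.07×10^-4 m = 0.107 mm.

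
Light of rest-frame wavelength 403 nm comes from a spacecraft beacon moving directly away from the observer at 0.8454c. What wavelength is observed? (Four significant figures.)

1392 nm

Relativistic Doppler for wavelength: λ_obs = λ_src · √((1+β)/(1−β)).
With β = 0.8454: factor = √(1.8454/0.1546) = 3.4549.
λ_obs = 403 × 3.4549 = 1392 nm.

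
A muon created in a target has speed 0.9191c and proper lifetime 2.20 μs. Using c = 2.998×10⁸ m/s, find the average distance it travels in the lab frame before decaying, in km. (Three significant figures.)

1.54 km

γ = 1/√(1 − β²) = 1/√(1 − 0.84474481) = 1/√0.15525519 = 1/0.394024 = 2.5379.
Lab-frame lifetime: Δt = γτ = 2.5379 × 2.20 μs = 5.5834 μs.
Distance: d = vΔt = 0.9191 × 2.998×10⁸ m/s × 5.5834×10^-6 s = 1540 m = 1.54 km.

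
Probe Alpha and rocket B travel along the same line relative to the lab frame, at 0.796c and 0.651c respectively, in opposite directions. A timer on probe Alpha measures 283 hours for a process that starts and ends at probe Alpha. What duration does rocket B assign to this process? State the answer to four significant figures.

The velocity of probe Alpha relative to rocket B is (0.796 + 0.651)c / (1 + 0.796×0.651) = 0.9531c; relative speed 0.9531c.
γ for this relative speed: γ = 1/√(1 − 0.9084) = 3.3041.
The clock on probe Alpha records proper time, so rocket B measures Δt = γΔτ = 3.3041 × 283 = 935.1 hours.

935.1 hours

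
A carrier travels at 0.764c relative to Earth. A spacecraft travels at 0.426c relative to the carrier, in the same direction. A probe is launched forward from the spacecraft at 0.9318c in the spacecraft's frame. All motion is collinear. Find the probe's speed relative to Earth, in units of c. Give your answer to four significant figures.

0.9962c

First combine the probe and spacecraft (S''→S'): u₁ = (0.9318 + 0.426)/(1 + 0.9318×0.426) = 1.3578/1.3969468 = 0.97198.
Then combine with the carrier (S'→S): u = (0.97198 + 0.764)/(1 + 0.97198×0.764) = 1.73598/1.74259272 = 0.99621.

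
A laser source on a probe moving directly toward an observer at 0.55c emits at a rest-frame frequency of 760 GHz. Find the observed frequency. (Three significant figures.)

1410 GHz

Relativistic Doppler (source moving toward): f_obs = f_src · √((1+β)/(1−β)).
With β = 0.55: factor = √(1.55/0.45) = 1.8559.
f_obs = 760 × 1.8559 = 1410 GHz.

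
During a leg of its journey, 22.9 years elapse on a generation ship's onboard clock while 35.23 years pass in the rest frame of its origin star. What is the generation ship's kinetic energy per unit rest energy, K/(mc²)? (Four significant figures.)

0.5384

The time-dilation ratio gives γ = 35.23/22.9 = 1.53843.
K/(mc²) = γ − 1 = 1.53843 − 1 = 0.5384.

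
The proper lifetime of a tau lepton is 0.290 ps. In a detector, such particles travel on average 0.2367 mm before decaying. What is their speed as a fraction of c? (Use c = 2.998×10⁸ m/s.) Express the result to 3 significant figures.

0.939c

Lab distance = (lab lifetime)·v = γτ·βc, so βγ = d/(cτ) = 2.367×10^-4/(2.998×10⁸ × 2.900×10^-13) = 2.7225.
With βγ = 2.7225: γ² = 1 + (βγ)² = 8.41201, and β = (βγ)/γ = 2.7225/2.90035 = 0.939.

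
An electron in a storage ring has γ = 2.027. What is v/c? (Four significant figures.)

0.8698

β = √(1 − 1/γ²) = √(1 − 1/4.108729) = √0.756616 = 0.8698.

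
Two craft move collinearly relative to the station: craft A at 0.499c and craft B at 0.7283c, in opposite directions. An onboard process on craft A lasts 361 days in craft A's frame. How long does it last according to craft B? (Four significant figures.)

828.8 days

Transform craft A's velocity into craft B's frame: (0.499 + 0.7283)/(1 + 0.499·0.7283) = 1.2273/1.3634217, so the relative speed is 0.90016c.
At |u| = 0.90016c, γ = (1 − 0.810288)^(−1/2) = 2.2959.
Craft A's interval is proper; time dilation gives Δt_B = γΔτ = 2.2959 × 361 days = 828.8 days.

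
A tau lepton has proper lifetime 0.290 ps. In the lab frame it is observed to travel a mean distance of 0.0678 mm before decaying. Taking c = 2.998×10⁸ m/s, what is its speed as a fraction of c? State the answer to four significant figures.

0.6149c

Let x = d/(cτ) = 6.780×10^-5 m / (2.998×10⁸ m/s × 2.900×10^-13 s) = 0.77983. Since d = βγcτ, x = βγ = β/√(1−β²).
Solving: β² = x²/(1+x²) = 0.608135/1.608135 = 0.378162, so β = 0.6149.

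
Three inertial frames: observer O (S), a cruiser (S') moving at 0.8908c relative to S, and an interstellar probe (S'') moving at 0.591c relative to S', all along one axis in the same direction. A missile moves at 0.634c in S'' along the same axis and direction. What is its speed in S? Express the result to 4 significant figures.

Compose velocities in two stages. Stage 1 (into S'): u₁ = (0.634+0.591)/(1+0.634×0.591) = 0.89111.
Stage 2 (into S): u = (0.89111+0.8908)/(1+0.89111×0.8908) = 0.99337, so the speed is 0.9934c.

0.9934c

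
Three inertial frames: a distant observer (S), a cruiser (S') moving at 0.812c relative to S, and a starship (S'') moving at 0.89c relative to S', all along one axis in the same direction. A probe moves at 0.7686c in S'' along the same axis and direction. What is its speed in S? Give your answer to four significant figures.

First combine the probe and starship (S''→S'): u₁ = (0.7686 + 0.89)/(1 + 0.7686×0.89) = 1.6586/1.684054 = 0.98489.
Then combine with the cruiser (S'→S): u = (0.98489 + 0.812)/(1 + 0.98489×0.812) = 1.79689/1.79973068 = 0.99842.

0.9984c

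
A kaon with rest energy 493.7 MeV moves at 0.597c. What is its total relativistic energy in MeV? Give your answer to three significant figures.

615 MeV

Lorentz factor: γ = (1 − 0.356409)^(−1/2) = 1.2465.
Total energy: E = γmc² = 1.2465 × 493.7 MeV = 615 MeV.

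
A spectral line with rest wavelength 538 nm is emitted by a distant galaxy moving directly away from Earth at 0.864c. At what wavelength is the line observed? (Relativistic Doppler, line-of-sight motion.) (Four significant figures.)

Relativistic Doppler for wavelength: λ_obs = λ_src · √((1+β)/(1−β)).
With β = 0.864: factor = √(1.864/0.136) = 3.7021.
λ_obs = 538 × 3.7021 = 1992 nm.

1992 nm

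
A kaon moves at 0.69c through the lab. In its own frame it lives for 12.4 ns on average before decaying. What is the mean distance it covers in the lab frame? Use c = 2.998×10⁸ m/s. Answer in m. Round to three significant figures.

3.54 m

β² = 0.4761, so γ = 1/√0.5239 = 1.3816.
Lab-frame lifetime: Δt = γτ = 1.3816 × 12.4 ns = 17.132 ns.
Distance: d = vΔt = 0.69 × 2.998×10⁸ m/s × 1.7132×10^-8 s = 3.54 m.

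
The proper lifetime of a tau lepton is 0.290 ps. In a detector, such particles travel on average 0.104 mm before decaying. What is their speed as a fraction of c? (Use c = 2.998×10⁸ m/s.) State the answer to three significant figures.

Let x = d/(cτ) = 1.040×10^-4 m / (2.998×10⁸ m/s × 2.900×10^-13 s) = 1.1962. Since d = βγcτ, x = βγ = β/√(1−β²).
Solving: β² = x²/(1+x²) = 1.43089/2.43089 = 0.588628, so β = 0.767.

0.767c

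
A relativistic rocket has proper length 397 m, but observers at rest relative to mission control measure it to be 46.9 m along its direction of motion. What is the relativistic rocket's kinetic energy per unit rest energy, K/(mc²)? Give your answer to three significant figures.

From L = L₀/γ: γ = 397/46.9 = 8.46482.
K/(mc²) = γ − 1 = 8.46482 − 1 = 7.46.

7.46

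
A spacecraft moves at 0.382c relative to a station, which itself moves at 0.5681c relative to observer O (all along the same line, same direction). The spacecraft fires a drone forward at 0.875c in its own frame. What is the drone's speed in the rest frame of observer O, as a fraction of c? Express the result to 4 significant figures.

First combine the drone and spacecraft (S''→S'): u₁ = (0.875 + 0.382)/(1 + 0.875×0.382) = 1.257/1.33425 = 0.9421.
Then combine with the station (S'→S): u = (0.9421 + 0.5681)/(1 + 0.9421×0.5681) = 1.5102/1.53520701 = 0.98371.

0.9837c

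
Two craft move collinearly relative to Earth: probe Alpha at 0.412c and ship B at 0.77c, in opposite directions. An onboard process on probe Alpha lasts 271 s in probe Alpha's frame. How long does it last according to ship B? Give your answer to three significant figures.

Speed of probe Alpha in ship B's frame: u = (v_A + v_B)/(1 + v_A v_B/c²) = (0.412 + 0.77)/(1 + 0.412×0.77) = 1.182/1.31724 = 0.89733; |u| = 0.89733c.
γ for this relative speed: γ = 1/√(1 − 0.805201) = 2.2657.
The clock on probe Alpha records proper time, so ship B measures Δt = γΔτ = 2.2657 × 271 = 614 s.

614 s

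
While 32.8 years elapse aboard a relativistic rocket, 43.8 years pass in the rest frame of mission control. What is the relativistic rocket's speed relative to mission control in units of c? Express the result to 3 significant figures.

0.663c

γ = Δt/Δτ = 43.8/32.8 = 1.3354.
β = √(1 − 1/γ²) = √(1 − 0.56076) = √0.43924 = 0.663.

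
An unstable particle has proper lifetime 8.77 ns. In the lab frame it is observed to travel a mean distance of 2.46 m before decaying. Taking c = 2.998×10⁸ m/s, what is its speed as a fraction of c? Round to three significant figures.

Lab distance = (lab lifetime)·v = γτ·βc, so βγ = d/(cτ) = 2.460/(2.998×10⁸ × 8.770×10^-9) = 0.93563.
With βγ = 0.93563: γ² = 1 + (βγ)² = 1.875403, and β = (βγ)/γ = 0.93563/1.36945 = 0.683.

0.683c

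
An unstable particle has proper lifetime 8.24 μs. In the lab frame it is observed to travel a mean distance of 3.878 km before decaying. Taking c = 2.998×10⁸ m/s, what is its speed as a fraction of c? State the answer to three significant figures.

Lab distance = (lab lifetime)·v = γτ·βc, so βγ = d/(cτ) = 3878/(2.998×10⁸ × 8.240×10^-6) = 1.5698.
With βγ = 1.5698: γ² = 1 + (βγ)² = 3.46427, and β = (βγ)/γ = 1.5698/1.86125 = 0.843.

0.843c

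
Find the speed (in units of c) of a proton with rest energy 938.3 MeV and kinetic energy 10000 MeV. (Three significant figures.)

0.996c

γ = 1 + K/(mc²) = 1 + 10000/938.3 = 11.658.
β = √(1 − 1/γ²) = √(1 − 0.00735787) = √0.99264213 = 0.996.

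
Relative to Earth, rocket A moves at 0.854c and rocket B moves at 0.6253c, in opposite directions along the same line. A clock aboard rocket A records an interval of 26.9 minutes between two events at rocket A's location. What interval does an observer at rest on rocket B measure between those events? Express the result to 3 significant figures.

102 minutes

The velocity of rocket A relative to rocket B is (0.854 + 0.6253)c / (1 + 0.854×0.6253) = 0.96434c; relative speed 0.96434c.
At |u| = 0.96434c, γ = (1 − 0.929952)^(−1/2) = 3.7783.
Rocket A's interval is proper; time dilation gives Δt_B = γΔτ = 3.7783 × 26.9 minutes = 102 minutes.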